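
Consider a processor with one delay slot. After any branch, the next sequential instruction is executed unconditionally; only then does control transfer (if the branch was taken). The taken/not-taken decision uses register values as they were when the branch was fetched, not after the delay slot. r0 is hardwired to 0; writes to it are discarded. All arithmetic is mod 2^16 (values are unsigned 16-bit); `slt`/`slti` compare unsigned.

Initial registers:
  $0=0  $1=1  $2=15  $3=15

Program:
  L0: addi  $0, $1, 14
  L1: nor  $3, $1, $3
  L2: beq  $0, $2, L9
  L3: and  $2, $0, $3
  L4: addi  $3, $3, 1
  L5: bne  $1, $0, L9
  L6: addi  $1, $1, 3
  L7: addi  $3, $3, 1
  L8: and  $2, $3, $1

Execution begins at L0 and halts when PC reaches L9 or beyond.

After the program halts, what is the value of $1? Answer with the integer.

4

  step pc=0: addi  $0, $1, 14  regs=(0,1,15,15)
  step pc=1: nor  $3, $1, $3  regs=(0,1,15,65520)
  step pc=2: beq  $0, $2, L9  cond=F  regs=(0,1,15,65520)
  step pc=3: and  $2, $0, $3  regs=(0,1,0,65520)
  step pc=4: addi  $3, $3, 1  regs=(0,1,0,65521)
  step pc=5: bne  $1, $0, L9  cond=T  regs=(0,1,0,65521)
  step pc=6: addi  $1, $1, 3  regs=(0,4,0,65521)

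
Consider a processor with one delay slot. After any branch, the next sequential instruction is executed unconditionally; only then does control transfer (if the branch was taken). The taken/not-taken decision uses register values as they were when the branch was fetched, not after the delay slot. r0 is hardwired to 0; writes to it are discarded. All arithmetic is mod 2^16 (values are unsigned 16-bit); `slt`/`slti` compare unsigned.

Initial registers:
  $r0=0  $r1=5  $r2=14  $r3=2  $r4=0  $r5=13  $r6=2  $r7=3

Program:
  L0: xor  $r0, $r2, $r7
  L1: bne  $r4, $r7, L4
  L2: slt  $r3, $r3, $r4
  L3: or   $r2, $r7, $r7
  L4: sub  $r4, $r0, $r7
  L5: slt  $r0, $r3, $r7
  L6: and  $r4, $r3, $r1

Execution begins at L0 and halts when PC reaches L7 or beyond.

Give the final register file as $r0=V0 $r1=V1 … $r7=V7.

#0 xor  $r0, $r2, $r7 ; 0/5/14/2/0/13/2/3
#1 bne  $r4, $r7, L4 ; 0/5/14/2/0/13/2/3 ; →target
#2 slt  $r3, $r3, $r4 ; 0/5/14/0/0/13/2/3
#4 sub  $r4, $r0, $r7 ; 0/5/14/0/65533/13/2/3
#5 slt  $r0, $r3, $r7 ; 0/5/14/0/65533/13/2/3
#6 and  $r4, $r3, $r1 ; 0/5/14/0/0/13/2/3

$r0=0 $r1=5 $r2=14 $r3=0 $r4=0 $r5=13 $r6=2 $r7=3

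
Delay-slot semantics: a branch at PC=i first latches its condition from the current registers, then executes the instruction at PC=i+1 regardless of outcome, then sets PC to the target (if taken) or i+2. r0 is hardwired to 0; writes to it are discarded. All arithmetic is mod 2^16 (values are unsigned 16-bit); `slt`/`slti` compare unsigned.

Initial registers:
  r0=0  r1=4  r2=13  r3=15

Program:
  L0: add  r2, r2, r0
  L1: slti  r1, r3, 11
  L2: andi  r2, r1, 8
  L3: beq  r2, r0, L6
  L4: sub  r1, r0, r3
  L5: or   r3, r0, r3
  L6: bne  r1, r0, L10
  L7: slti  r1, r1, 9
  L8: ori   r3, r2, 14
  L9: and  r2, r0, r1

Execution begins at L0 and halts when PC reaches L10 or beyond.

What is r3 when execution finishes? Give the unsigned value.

PC=0  add  r2, r2, r0        | r0=0 r1=4 r2=13 r3=15
PC=1  slti  r1, r3, 11       | r0=0 r1=0 r2=13 r3=15
PC=2  andi  r2, r1, 8        | r0=0 r1=0 r2=0 r3=15
PC=3  beq  r2, r0, L6        | r0=0 r1=0 r2=0 r3=15  [TAKEN]
PC=4  sub  r1, r0, r3        | r0=0 r1=65521 r2=0 r3=15
PC=6  bne  r1, r0, L10       | r0=0 r1=65521 r2=0 r3=15  [TAKEN]
PC=7  slti  r1, r1, 9        | r0=0 r1=0 r2=0 r3=15

15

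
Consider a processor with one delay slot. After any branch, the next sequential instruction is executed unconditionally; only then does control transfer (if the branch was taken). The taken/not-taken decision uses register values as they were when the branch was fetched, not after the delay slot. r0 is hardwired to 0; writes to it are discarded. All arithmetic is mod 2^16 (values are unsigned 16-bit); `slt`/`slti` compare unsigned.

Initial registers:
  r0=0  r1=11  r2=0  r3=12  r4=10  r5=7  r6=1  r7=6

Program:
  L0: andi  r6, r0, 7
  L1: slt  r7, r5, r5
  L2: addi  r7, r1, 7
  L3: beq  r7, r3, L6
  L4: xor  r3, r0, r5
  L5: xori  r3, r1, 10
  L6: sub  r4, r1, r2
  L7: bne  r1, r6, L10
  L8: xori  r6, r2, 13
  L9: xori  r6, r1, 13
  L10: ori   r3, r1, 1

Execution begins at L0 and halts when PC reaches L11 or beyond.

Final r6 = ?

13

#0 andi  r6, r0, 7 ; 0/11/0/12/10/7/0/6
#1 slt  r7, r5, r5 ; 0/11/0/12/10/7/0/0
#2 addi  r7, r1, 7 ; 0/11/0/12/10/7/0/18
#3 beq  r7, r3, L6 ; 0/11/0/12/10/7/0/18 ; →fallthru
#4 xor  r3, r0, r5 ; 0/11/0/7/10/7/0/18
#5 xori  r3, r1, 10 ; 0/11/0/1/10/7/0/18
#6 sub  r4, r1, r2 ; 0/11/0/1/11/7/0/18
#7 bne  r1, r6, L10 ; 0/11/0/1/11/7/0/18 ; →target
#8 xori  r6, r2, 13 ; 0/11/0/1/11/7/13/18
#10 ori   r3, r1, 1 ; 0/11/0/11/11/7/13/18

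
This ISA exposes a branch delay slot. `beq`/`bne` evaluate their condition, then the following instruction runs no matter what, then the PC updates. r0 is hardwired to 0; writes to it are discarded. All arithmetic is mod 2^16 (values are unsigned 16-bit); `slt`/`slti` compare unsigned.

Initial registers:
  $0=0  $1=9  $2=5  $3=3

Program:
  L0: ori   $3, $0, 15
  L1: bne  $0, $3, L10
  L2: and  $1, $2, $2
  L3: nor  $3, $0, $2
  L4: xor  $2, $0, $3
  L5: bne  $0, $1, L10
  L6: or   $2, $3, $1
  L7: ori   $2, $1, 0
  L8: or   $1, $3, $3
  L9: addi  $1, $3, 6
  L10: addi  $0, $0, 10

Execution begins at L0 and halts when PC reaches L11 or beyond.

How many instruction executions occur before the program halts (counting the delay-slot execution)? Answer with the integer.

4

[0] ori   $3, $0, 15  →  {$0:0, $1:9, $2:5, $3:15}
[1] bne  $0, $3, L10  →  {$0:0, $1:9, $2:5, $3:15}  ⟨branch taken⟩
[2] and  $1, $2, $2  →  {$0:0, $1:5, $2:5, $3:15}
[10] addi  $0, $0, 10  →  {$0:0, $1:5, $2:5, $3:15}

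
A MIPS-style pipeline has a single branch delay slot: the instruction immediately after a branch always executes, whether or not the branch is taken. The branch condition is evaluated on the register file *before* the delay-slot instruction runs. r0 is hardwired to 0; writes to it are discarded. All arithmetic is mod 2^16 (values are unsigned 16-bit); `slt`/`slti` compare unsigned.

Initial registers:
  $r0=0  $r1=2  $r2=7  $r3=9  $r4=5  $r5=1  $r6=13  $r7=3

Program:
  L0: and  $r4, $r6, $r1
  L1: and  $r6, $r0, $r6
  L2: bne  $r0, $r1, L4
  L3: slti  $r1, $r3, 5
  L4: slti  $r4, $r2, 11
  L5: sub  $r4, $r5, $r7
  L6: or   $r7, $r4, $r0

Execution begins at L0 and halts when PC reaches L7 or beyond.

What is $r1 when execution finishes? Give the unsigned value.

0

#0 and  $r4, $r6, $r1 ; 0/2/7/9/0/1/13/3
#1 and  $r6, $r0, $r6 ; 0/2/7/9/0/1/0/3
#2 bne  $r0, $r1, L4 ; 0/2/7/9/0/1/0/3 ; →target
#3 slti  $r1, $r3, 5 ; 0/0/7/9/0/1/0/3
#4 slti  $r4, $r2, 11 ; 0/0/7/9/1/1/0/3
#5 sub  $r4, $r5, $r7 ; 0/0/7/9/65534/1/0/3
#6 or   $r7, $r4, $r0 ; 0/0/7/9/65534/1/0/65534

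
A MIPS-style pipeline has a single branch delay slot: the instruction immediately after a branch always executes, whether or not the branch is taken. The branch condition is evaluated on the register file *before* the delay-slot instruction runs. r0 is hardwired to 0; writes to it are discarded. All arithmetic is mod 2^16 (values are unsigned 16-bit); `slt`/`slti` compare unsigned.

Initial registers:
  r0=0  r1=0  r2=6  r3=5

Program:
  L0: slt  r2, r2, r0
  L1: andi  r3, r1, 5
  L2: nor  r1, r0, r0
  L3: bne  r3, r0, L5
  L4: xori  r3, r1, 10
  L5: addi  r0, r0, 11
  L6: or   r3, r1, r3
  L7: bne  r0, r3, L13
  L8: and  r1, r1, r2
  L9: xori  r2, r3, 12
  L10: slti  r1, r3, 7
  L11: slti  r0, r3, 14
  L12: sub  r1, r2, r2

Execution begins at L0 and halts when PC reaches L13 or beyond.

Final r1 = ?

0

[0] slt  r2, r2, r0  →  {r0:0, r1:0, r2:0, r3:5}
[1] andi  r3, r1, 5  →  {r0:0, r1:0, r2:0, r3:0}
[2] nor  r1, r0, r0  →  {r0:0, r1:65535, r2:0, r3:0}
[3] bne  r3, r0, L5  →  {r0:0, r1:65535, r2:0, r3:0}  ⟨branch fallthrough⟩
[4] xori  r3, r1, 10  →  {r0:0, r1:65535, r2:0, r3:65525}
[5] addi  r0, r0, 11  →  {r0:0, r1:65535, r2:0, r3:65525}
[6] or   r3, r1, r3  →  {r0:0, r1:65535, r2:0, r3:65535}
[7] bne  r0, r3, L13  →  {r0:0, r1:65535, r2:0, r3:65535}  ⟨branch taken⟩
[8] and  r1, r1, r2  →  {r0:0, r1:0, r2:0, r3:65535}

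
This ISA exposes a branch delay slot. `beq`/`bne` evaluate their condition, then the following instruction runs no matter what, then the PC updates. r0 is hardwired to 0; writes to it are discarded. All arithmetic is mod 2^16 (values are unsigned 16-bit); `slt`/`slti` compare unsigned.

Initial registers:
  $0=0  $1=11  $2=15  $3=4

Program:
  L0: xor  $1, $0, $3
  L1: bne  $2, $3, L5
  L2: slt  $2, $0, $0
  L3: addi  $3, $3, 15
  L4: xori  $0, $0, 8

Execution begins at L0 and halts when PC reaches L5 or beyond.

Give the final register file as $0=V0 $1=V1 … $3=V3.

PC=0  xor  $1, $0, $3        | $0=0 $1=4 $2=15 $3=4
PC=1  bne  $2, $3, L5        | $0=0 $1=4 $2=15 $3=4  [TAKEN]
PC=2  slt  $2, $0, $0        | $0=0 $1=4 $2=0 $3=4

$0=0 $1=4 $2=0 $3=4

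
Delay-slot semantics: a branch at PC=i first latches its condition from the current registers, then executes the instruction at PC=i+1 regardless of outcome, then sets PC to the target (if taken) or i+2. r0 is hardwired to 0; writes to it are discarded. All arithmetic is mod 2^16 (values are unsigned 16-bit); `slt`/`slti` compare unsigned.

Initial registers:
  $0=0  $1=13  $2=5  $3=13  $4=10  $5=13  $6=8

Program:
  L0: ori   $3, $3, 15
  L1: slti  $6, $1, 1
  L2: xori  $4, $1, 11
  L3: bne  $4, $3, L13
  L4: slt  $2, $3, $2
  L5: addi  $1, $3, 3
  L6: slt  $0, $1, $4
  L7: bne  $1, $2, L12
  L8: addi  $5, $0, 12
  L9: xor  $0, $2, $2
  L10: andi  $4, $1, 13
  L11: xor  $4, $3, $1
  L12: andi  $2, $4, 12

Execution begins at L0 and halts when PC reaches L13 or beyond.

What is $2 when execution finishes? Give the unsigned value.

0

PC=0  ori   $3, $3, 15       | $0=0 $1=13 $2=5 $3=15 $4=10 $5=13 $6=8
PC=1  slti  $6, $1, 1        | $0=0 $1=13 $2=5 $3=15 $4=10 $5=13 $6=0
PC=2  xori  $4, $1, 11       | $0=0 $1=13 $2=5 $3=15 $4=6 $5=13 $6=0
PC=3  bne  $4, $3, L13       | $0=0 $1=13 $2=5 $3=15 $4=6 $5=13 $6=0  [TAKEN]
PC=4  slt  $2, $3, $2        | $0=0 $1=13 $2=0 $3=15 $4=6 $5=13 $6=0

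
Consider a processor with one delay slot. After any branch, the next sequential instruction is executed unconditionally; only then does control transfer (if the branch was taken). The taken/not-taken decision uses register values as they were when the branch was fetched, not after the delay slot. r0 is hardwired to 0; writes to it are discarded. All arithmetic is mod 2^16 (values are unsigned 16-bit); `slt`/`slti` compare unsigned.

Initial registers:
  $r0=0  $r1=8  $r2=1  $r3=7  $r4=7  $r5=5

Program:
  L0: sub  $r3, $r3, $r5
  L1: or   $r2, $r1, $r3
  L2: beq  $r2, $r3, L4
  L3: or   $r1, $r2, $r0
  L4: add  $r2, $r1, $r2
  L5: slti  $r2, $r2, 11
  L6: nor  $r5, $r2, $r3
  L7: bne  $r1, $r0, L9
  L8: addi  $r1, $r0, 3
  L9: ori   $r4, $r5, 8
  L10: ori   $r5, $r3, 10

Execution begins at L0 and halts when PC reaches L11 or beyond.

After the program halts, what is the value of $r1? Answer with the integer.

3

PC=0  sub  $r3, $r3, $r5     | $r0=0 $r1=8 $r2=1 $r3=2 $r4=7 $r5=5
PC=1  or   $r2, $r1, $r3     | $r0=0 $r1=8 $r2=10 $r3=2 $r4=7 $r5=5
PC=2  beq  $r2, $r3, L4      | $r0=0 $r1=8 $r2=10 $r3=2 $r4=7 $r5=5  [not taken]
PC=3  or   $r1, $r2, $r0     | $r0=0 $r1=10 $r2=10 $r3=2 $r4=7 $r5=5
PC=4  add  $r2, $r1, $r2     | $r0=0 $r1=10 $r2=20 $r3=2 $r4=7 $r5=5
PC=5  slti  $r2, $r2, 11     | $r0=0 $r1=10 $r2=0 $r3=2 $r4=7 $r5=5
PC=6  nor  $r5, $r2, $r3     | $r0=0 $r1=10 $r2=0 $r3=2 $r4=7 $r5=65533
PC=7  bne  $r1, $r0, L9      | $r0=0 $r1=10 $r2=0 $r3=2 $r4=7 $r5=65533  [TAKEN]
PC=8  addi  $r1, $r0, 3      | $r0=0 $r1=3 $r2=0 $r3=2 $r4=7 $r5=65533
PC=9  ori   $r4, $r5, 8      | $r0=0 $r1=3 $r2=0 $r3=2 $r4=65533 $r5=65533
PC=10 ori   $r5, $r3, 10     | $r0=0 $r1=3 $r2=0 $r3=2 $r4=65533 $r5=10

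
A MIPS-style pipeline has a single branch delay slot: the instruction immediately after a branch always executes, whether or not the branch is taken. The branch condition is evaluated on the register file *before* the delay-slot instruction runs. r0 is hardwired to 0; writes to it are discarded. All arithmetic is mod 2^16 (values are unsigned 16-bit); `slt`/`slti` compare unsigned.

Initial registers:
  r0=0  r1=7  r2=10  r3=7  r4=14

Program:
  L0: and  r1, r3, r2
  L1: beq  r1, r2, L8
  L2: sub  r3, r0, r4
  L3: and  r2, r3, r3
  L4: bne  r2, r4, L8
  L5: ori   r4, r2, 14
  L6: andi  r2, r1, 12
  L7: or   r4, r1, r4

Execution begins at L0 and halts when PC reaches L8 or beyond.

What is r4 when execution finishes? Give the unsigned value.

65534

  step pc=0: and  r1, r3, r2  regs=(0,2,10,7,14)
  step pc=1: beq  r1, r2, L8  cond=F  regs=(0,2,10,7,14)
  step pc=2: sub  r3, r0, r4  regs=(0,2,10,65522,14)
  step pc=3: and  r2, r3, r3  regs=(0,2,65522,65522,14)
  step pc=4: bne  r2, r4, L8  cond=T  regs=(0,2,65522,65522,14)
  step pc=5: ori   r4, r2, 14  regs=(0,2,65522,65522,65534)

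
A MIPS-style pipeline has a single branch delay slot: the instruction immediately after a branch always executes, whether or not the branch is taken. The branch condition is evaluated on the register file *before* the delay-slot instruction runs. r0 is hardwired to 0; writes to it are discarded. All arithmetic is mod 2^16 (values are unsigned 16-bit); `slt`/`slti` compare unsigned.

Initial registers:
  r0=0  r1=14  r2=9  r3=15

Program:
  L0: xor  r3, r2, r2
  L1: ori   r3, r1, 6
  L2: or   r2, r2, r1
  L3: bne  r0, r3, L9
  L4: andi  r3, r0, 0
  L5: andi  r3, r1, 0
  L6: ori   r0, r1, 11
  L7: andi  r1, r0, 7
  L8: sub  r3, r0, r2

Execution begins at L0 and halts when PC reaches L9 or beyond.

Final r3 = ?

0

  step pc=0: xor  r3, r2, r2  regs=(0,14,9,0)
  step pc=1: ori   r3, r1, 6  regs=(0,14,9,14)
  step pc=2: or   r2, r2, r1  regs=(0,14,15,14)
  step pc=3: bne  r0, r3, L9  cond=T  regs=(0,14,15,14)
  step pc=4: andi  r3, r0, 0  regs=(0,14,15,0)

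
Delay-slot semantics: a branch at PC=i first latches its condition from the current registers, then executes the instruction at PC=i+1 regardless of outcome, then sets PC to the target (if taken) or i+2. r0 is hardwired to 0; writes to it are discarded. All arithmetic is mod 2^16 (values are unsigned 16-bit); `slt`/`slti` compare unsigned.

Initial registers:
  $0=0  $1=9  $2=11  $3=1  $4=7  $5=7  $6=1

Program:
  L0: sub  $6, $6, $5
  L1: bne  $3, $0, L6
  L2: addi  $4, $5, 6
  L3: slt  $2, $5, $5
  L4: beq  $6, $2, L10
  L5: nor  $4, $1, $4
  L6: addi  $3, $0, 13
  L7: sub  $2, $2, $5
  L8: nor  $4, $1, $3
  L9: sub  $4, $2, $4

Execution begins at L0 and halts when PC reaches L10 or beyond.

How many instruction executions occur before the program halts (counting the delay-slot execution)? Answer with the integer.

#0 sub  $6, $6, $5 ; 0/9/11/1/7/7/65530
#1 bne  $3, $0, L6 ; 0/9/11/1/7/7/65530 ; →target
#2 addi  $4, $5, 6 ; 0/9/11/1/13/7/65530
#6 addi  $3, $0, 13 ; 0/9/11/13/13/7/65530
#7 sub  $2, $2, $5 ; 0/9/4/13/13/7/65530
#8 nor  $4, $1, $3 ; 0/9/4/13/65522/7/65530
#9 sub  $4, $2, $4 ; 0/9/4/13/18/7/65530

7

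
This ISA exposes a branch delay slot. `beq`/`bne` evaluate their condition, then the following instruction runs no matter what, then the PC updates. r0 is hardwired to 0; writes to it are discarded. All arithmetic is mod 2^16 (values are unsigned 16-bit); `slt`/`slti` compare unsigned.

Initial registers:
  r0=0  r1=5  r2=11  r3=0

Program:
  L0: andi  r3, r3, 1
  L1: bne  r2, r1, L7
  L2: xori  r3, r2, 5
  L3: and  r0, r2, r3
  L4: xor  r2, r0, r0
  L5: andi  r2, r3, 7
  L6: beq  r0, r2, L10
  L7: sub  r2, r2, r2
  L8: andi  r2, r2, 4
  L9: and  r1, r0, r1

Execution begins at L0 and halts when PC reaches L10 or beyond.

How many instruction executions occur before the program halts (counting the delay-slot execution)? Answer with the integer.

6

[0] andi  r3, r3, 1  →  {r0:0, r1:5, r2:11, r3:0}
[1] bne  r2, r1, L7  →  {r0:0, r1:5, r2:11, r3:0}  ⟨branch taken⟩
[2] xori  r3, r2, 5  →  {r0:0, r1:5, r2:11, r3:14}
[7] sub  r2, r2, r2  →  {r0:0, r1:5, r2:0, r3:14}
[8] andi  r2, r2, 4  →  {r0:0, r1:5, r2:0, r3:14}
[9] and  r1, r0, r1  →  {r0:0, r1:0, r2:0, r3:14}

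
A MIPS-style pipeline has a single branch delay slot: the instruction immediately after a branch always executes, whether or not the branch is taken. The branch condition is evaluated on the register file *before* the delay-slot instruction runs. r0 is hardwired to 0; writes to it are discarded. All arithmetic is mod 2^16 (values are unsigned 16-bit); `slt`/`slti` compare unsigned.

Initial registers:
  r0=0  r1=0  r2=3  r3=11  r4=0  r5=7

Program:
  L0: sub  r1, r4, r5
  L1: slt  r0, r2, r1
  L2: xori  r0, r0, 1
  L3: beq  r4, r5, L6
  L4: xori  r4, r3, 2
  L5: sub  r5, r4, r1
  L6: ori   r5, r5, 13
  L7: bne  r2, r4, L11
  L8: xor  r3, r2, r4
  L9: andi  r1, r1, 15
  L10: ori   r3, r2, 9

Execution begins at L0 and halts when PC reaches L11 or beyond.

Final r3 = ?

  step pc=0: sub  r1, r4, r5  regs=(0,65529,3,11,0,7)
  step pc=1: slt  r0, r2, r1  regs=(0,65529,3,11,0,7)
  step pc=2: xori  r0, r0, 1  regs=(0,65529,3,11,0,7)
  step pc=3: beq  r4, r5, L6  cond=F  regs=(0,65529,3,11,0,7)
  step pc=4: xori  r4, r3, 2  regs=(0,65529,3,11,9,7)
  step pc=5: sub  r5, r4, r1  regs=(0,65529,3,11,9,16)
  step pc=6: ori   r5, r5, 13  regs=(0,65529,3,11,9,29)
  step pc=7: bne  r2, r4, L11  cond=T  regs=(0,65529,3,11,9,29)
  step pc=8: xor  r3, r2, r4  regs=(0,65529,3,10,9,29)

10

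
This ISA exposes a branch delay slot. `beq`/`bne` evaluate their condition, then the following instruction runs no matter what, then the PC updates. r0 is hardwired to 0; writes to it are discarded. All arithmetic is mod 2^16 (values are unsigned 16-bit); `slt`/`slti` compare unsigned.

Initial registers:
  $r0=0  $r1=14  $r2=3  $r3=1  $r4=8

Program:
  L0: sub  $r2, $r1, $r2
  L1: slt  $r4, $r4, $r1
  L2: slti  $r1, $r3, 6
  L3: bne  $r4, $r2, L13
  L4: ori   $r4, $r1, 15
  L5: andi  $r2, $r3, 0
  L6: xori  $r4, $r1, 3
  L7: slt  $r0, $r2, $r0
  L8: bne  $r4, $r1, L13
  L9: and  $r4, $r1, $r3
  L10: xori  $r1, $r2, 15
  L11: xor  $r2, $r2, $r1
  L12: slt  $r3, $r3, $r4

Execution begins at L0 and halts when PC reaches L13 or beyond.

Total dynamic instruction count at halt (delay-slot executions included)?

5

#0 sub  $r2, $r1, $r2 ; 0/14/11/1/8
#1 slt  $r4, $r4, $r1 ; 0/14/11/1/1
#2 slti  $r1, $r3, 6 ; 0/1/11/1/1
#3 bne  $r4, $r2, L13 ; 0/1/11/1/1 ; →target
#4 ori   $r4, $r1, 15 ; 0/1/11/1/15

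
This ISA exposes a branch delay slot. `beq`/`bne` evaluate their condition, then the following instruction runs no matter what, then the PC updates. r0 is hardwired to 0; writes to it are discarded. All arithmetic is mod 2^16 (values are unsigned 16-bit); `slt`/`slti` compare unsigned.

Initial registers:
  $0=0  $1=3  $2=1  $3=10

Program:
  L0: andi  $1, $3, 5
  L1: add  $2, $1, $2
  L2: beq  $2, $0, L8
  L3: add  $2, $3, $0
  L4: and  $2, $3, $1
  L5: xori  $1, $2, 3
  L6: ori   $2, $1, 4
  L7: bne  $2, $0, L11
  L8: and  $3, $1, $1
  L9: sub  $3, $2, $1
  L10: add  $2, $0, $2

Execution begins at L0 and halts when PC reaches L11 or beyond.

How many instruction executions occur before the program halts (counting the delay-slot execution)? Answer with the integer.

PC=0  andi  $1, $3, 5        | $0=0 $1=0 $2=1 $3=10
PC=1  add  $2, $1, $2        | $0=0 $1=0 $2=1 $3=10
PC=2  beq  $2, $0, L8        | $0=0 $1=0 $2=1 $3=10  [not taken]
PC=3  add  $2, $3, $0        | $0=0 $1=0 $2=10 $3=10
PC=4  and  $2, $3, $1        | $0=0 $1=0 $2=0 $3=10
PC=5  xori  $1, $2, 3        | $0=0 $1=3 $2=0 $3=10
PC=6  ori   $2, $1, 4        | $0=0 $1=3 $2=7 $3=10
PC=7  bne  $2, $0, L11       | $0=0 $1=3 $2=7 $3=10  [TAKEN]
PC=8  and  $3, $1, $1        | $0=0 $1=3 $2=7 $3=3

9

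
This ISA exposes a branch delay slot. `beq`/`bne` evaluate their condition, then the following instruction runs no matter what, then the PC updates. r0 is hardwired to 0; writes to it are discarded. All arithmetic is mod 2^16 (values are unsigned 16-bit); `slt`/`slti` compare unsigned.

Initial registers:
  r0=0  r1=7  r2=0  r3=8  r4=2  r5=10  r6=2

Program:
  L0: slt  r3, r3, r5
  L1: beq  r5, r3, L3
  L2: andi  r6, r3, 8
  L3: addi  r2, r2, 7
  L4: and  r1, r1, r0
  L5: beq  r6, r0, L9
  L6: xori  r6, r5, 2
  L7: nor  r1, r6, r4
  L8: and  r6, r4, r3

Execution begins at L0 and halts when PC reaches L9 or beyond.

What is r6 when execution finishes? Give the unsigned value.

#0 slt  r3, r3, r5 ; 0/7/0/1/2/10/2
#1 beq  r5, r3, L3 ; 0/7/0/1/2/10/2 ; →fallthru
#2 andi  r6, r3, 8 ; 0/7/0/1/2/10/0
#3 addi  r2, r2, 7 ; 0/7/7/1/2/10/0
#4 and  r1, r1, r0 ; 0/0/7/1/2/10/0
#5 beq  r6, r0, L9 ; 0/0/7/1/2/10/0 ; →target
#6 xori  r6, r5, 2 ; 0/0/7/1/2/10/8

8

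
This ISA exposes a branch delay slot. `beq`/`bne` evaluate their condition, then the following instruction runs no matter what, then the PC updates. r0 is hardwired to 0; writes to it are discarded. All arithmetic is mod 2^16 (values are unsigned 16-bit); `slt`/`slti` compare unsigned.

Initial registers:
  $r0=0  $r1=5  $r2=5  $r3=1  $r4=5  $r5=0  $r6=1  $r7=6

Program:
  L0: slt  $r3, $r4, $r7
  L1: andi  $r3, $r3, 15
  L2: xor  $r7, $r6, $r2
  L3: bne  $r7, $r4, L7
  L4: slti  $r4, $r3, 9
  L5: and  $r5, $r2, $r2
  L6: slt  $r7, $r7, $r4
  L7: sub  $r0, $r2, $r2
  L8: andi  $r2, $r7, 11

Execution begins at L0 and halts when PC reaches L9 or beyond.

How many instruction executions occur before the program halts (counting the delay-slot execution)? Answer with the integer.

7

  step pc=0: slt  $r3, $r4, $r7  regs=(0,5,5,1,5,0,1,6)
  step pc=1: andi  $r3, $r3, 15  regs=(0,5,5,1,5,0,1,6)
  step pc=2: xor  $r7, $r6, $r2  regs=(0,5,5,1,5,0,1,4)
  step pc=3: bne  $r7, $r4, L7  cond=T  regs=(0,5,5,1,5,0,1,4)
  step pc=4: slti  $r4, $r3, 9  regs=(0,5,5,1,1,0,1,4)
  step pc=7: sub  $r0, $r2, $r2  regs=(0,5,5,1,1,0,1,4)
  step pc=8: andi  $r2, $r7, 11  regs=(0,5,0,1,1,0,1,4)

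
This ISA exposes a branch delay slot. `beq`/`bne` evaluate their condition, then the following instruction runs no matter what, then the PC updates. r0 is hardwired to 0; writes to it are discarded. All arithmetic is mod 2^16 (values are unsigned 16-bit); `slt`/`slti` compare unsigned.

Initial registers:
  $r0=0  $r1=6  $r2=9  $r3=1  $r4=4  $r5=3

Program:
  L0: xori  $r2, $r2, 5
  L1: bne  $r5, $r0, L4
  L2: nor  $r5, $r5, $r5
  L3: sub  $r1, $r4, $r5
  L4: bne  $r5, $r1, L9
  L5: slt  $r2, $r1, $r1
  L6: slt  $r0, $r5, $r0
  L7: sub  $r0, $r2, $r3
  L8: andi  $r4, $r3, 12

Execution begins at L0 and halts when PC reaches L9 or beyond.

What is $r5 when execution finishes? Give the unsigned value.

[0] xori  $r2, $r2, 5  →  {$r0:0, $r1:6, $r2:12, $r3:1, $r4:4, $r5:3}
[1] bne  $r5, $r0, L4  →  {$r0:0, $r1:6, $r2:12, $r3:1, $r4:4, $r5:3}  ⟨branch taken⟩
[2] nor  $r5, $r5, $r5  →  {$r0:0, $r1:6, $r2:12, $r3:1, $r4:4, $r5:65532}
[4] bne  $r5, $r1, L9  →  {$r0:0, $r1:6, $r2:12, $r3:1, $r4:4, $r5:65532}  ⟨branch taken⟩
[5] slt  $r2, $r1, $r1  →  {$r0:0, $r1:6, $r2:0, $r3:1, $r4:4, $r5:65532}

65532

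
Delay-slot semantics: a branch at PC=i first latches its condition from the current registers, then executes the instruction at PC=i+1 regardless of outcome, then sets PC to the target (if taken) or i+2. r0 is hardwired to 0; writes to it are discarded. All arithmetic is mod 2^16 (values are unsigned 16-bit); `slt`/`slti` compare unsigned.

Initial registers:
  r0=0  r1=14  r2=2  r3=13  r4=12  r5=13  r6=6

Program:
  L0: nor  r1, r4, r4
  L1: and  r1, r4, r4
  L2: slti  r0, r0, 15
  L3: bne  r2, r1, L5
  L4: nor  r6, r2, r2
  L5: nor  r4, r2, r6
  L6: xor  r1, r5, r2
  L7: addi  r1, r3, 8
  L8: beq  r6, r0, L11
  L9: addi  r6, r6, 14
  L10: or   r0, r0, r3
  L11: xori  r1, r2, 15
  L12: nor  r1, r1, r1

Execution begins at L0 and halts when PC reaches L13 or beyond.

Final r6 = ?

[0] nor  r1, r4, r4  →  {r0:0, r1:65523, r2:2, r3:13, r4:12, r5:13, r6:6}
[1] and  r1, r4, r4  →  {r0:0, r1:12, r2:2, r3:13, r4:12, r5:13, r6:6}
[2] slti  r0, r0, 15  →  {r0:0, r1:12, r2:2, r3:13, r4:12, r5:13, r6:6}
[3] bne  r2, r1, L5  →  {r0:0, r1:12, r2:2, r3:13, r4:12, r5:13, r6:6}  ⟨branch taken⟩
[4] nor  r6, r2, r2  →  {r0:0, r1:12, r2:2, r3:13, r4:12, r5:13, r6:65533}
[5] nor  r4, r2, r6  →  {r0:0, r1:12, r2:2, r3:13, r4:0, r5:13, r6:65533}
[6] xor  r1, r5, r2  →  {r0:0, r1:15, r2:2, r3:13, r4:0, r5:13, r6:65533}
[7] addi  r1, r3, 8  →  {r0:0, r1:21, r2:2, r3:13, r4:0, r5:13, r6:65533}
[8] beq  r6, r0, L11  →  {r0:0, r1:21, r2:2, r3:13, r4:0, r5:13, r6:65533}  ⟨branch fallthrough⟩
[9] addi  r6, r6, 14  →  {r0:0, r1:21, r2:2, r3:13, r4:0, r5:13, r6:11}
[10] or   r0, r0, r3  →  {r0:0, r1:21, r2:2, r3:13, r4:0, r5:13, r6:11}
[11] xori  r1, r2, 15  →  {r0:0, r1:13, r2:2, r3:13, r4:0, r5:13, r6:11}
[12] nor  r1, r1, r1  →  {r0:0, r1:65522, r2:2, r3:13, r4:0, r5:13, r6:11}

11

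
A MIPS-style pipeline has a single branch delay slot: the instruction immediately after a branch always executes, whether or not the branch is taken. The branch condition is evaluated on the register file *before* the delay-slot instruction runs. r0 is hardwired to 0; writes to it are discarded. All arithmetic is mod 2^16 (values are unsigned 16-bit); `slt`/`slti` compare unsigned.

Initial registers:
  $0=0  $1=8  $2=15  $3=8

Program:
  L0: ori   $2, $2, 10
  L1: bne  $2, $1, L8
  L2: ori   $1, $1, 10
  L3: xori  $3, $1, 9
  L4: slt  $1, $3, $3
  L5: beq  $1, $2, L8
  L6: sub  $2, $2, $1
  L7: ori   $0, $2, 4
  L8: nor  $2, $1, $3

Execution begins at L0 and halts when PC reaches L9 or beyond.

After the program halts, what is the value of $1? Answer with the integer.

#0 ori   $2, $2, 10 ; 0/8/15/8
#1 bne  $2, $1, L8 ; 0/8/15/8 ; →target
#2 ori   $1, $1, 10 ; 0/10/15/8
#8 nor  $2, $1, $3 ; 0/10/65525/8

10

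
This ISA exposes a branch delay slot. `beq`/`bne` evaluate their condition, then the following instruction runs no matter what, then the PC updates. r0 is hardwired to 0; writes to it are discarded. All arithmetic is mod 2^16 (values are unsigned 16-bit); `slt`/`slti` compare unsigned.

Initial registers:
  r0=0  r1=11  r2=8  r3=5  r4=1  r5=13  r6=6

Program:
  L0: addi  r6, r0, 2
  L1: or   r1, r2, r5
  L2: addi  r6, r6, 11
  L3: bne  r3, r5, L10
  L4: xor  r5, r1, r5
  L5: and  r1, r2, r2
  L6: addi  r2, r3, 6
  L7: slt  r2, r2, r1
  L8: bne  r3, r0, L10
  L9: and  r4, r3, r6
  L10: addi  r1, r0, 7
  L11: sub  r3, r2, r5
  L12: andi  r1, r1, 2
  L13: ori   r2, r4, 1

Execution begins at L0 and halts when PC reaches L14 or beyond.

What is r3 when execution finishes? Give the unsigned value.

8

[0] addi  r6, r0, 2  →  {r0:0, r1:11, r2:8, r3:5, r4:1, r5:13, r6:2}
[1] or   r1, r2, r5  →  {r0:0, r1:13, r2:8, r3:5, r4:1, r5:13, r6:2}
[2] addi  r6, r6, 11  →  {r0:0, r1:13, r2:8, r3:5, r4:1, r5:13, r6:13}
[3] bne  r3, r5, L10  →  {r0:0, r1:13, r2:8, r3:5, r4:1, r5:13, r6:13}  ⟨branch taken⟩
[4] xor  r5, r1, r5  →  {r0:0, r1:13, r2:8, r3:5, r4:1, r5:0, r6:13}
[10] addi  r1, r0, 7  →  {r0:0, r1:7, r2:8, r3:5, r4:1, r5:0, r6:13}
[11] sub  r3, r2, r5  →  {r0:0, r1:7, r2:8, r3:8, r4:1, r5:0, r6:13}
[12] andi  r1, r1, 2  →  {r0:0, r1:2, r2:8, r3:8, r4:1, r5:0, r6:13}
[13] ori   r2, r4, 1  →  {r0:0, r1:2, r2:1, r3:8, r4:1, r5:0, r6:13}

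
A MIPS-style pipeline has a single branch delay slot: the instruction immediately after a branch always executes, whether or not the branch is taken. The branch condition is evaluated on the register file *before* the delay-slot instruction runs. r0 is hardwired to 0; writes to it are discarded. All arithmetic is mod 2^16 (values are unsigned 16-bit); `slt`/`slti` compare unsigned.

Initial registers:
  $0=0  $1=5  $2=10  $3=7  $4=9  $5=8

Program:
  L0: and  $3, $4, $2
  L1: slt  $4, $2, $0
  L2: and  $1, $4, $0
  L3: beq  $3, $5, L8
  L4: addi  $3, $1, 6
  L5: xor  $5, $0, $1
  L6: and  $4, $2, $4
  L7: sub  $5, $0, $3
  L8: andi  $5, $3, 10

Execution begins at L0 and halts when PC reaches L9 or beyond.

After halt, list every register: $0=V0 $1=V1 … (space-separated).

$0=0 $1=0 $2=10 $3=6 $4=0 $5=2

PC=0  and  $3, $4, $2        | $0=0 $1=5 $2=10 $3=8 $4=9 $5=8
PC=1  slt  $4, $2, $0        | $0=0 $1=5 $2=10 $3=8 $4=0 $5=8
PC=2  and  $1, $4, $0        | $0=0 $1=0 $2=10 $3=8 $4=0 $5=8
PC=3  beq  $3, $5, L8        | $0=0 $1=0 $2=10 $3=8 $4=0 $5=8  [TAKEN]
PC=4  addi  $3, $1, 6        | $0=0 $1=0 $2=10 $3=6 $4=0 $5=8
PC=8  andi  $5, $3, 10       | $0=0 $1=0 $2=10 $3=6 $4=0 $5=2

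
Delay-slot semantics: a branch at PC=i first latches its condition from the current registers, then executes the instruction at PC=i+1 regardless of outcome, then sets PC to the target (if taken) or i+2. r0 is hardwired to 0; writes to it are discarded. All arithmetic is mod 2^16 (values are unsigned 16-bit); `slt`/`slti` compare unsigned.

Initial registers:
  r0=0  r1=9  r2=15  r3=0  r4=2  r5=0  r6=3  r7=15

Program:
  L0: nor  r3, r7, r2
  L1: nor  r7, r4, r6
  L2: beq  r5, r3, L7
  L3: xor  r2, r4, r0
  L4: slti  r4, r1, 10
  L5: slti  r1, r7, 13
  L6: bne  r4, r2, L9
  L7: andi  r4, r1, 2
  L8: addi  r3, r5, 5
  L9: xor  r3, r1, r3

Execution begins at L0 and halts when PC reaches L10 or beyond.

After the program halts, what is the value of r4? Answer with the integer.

[0] nor  r3, r7, r2  →  {r0:0, r1:9, r2:15, r3:65520, r4:2, r5:0, r6:3, r7:15}
[1] nor  r7, r4, r6  →  {r0:0, r1:9, r2:15, r3:65520, r4:2, r5:0, r6:3, r7:65532}
[2] beq  r5, r3, L7  →  {r0:0, r1:9, r2:15, r3:65520, r4:2, r5:0, r6:3, r7:65532}  ⟨branch fallthrough⟩
[3] xor  r2, r4, r0  →  {r0:0, r1:9, r2:2, r3:65520, r4:2, r5:0, r6:3, r7:65532}
[4] slti  r4, r1, 10  →  {r0:0, r1:9, r2:2, r3:65520, r4:1, r5:0, r6:3, r7:65532}
[5] slti  r1, r7, 13  →  {r0:0, r1:0, r2:2, r3:65520, r4:1, r5:0, r6:3, r7:65532}
[6] bne  r4, r2, L9  →  {r0:0, r1:0, r2:2, r3:65520, r4:1, r5:0, r6:3, r7:65532}  ⟨branch taken⟩
[7] andi  r4, r1, 2  →  {r0:0, r1:0, r2:2, r3:65520, r4:0, r5:0, r6:3, r7:65532}
[9] xor  r3, r1, r3  →  {r0:0, r1:0, r2:2, r3:65520, r4:0, r5:0, r6:3, r7:65532}

0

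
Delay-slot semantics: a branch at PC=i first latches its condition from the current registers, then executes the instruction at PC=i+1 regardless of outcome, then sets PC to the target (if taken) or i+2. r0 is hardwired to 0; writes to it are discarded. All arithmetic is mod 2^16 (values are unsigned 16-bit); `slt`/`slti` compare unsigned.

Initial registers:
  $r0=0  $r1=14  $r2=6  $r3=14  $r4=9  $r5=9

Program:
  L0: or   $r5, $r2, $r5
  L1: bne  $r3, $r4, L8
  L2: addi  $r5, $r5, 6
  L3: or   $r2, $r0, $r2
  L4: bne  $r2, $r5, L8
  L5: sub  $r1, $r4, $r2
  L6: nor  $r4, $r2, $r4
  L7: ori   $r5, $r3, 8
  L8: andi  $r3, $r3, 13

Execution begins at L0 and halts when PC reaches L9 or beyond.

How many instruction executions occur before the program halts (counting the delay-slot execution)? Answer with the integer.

4

PC=0  or   $r5, $r2, $r5     | $r0=0 $r1=14 $r2=6 $r3=14 $r4=9 $r5=15
PC=1  bne  $r3, $r4, L8      | $r0=0 $r1=14 $r2=6 $r3=14 $r4=9 $r5=15  [TAKEN]
PC=2  addi  $r5, $r5, 6      | $r0=0 $r1=14 $r2=6 $r3=14 $r4=9 $r5=21
PC=8  andi  $r3, $r3, 13     | $r0=0 $r1=14 $r2=6 $r3=12 $r4=9 $r5=21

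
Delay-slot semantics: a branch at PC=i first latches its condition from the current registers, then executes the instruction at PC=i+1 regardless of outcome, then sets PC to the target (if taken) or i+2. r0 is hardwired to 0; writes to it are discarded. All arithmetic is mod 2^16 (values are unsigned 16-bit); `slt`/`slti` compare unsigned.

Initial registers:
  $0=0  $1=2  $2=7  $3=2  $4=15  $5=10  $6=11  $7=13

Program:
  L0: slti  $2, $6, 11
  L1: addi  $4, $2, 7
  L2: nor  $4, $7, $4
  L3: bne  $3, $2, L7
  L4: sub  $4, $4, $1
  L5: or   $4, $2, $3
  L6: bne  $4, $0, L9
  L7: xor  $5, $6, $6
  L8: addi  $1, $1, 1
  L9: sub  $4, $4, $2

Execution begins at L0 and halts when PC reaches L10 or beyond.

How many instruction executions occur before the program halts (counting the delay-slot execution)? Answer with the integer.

8

#0 slti  $2, $6, 11 ; 0/2/0/2/15/10/11/13
#1 addi  $4, $2, 7 ; 0/2/0/2/7/10/11/13
#2 nor  $4, $7, $4 ; 0/2/0/2/65520/10/11/13
#3 bne  $3, $2, L7 ; 0/2/0/2/65520/10/11/13 ; →target
#4 sub  $4, $4, $1 ; 0/2/0/2/65518/10/11/13
#7 xor  $5, $6, $6 ; 0/2/0/2/65518/0/11/13
#8 addi  $1, $1, 1 ; 0/3/0/2/65518/0/11/13
#9 sub  $4, $4, $2 ; 0/3/0/2/65518/0/11/13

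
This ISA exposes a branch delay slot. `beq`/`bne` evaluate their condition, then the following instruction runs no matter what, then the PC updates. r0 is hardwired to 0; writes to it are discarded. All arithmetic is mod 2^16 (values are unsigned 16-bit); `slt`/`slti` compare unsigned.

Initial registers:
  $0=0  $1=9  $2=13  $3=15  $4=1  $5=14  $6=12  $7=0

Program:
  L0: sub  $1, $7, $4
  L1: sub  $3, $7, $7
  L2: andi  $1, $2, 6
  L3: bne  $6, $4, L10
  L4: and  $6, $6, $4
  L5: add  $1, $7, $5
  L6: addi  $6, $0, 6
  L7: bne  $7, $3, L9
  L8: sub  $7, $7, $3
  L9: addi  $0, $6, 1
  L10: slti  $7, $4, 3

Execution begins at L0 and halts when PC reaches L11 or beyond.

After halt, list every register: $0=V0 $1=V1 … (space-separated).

  step pc=0: sub  $1, $7, $4  regs=(0,65535,13,15,1,14,12,0)
  step pc=1: sub  $3, $7, $7  regs=(0,65535,13,0,1,14,12,0)
  step pc=2: andi  $1, $2, 6  regs=(0,4,13,0,1,14,12,0)
  step pc=3: bne  $6, $4, L10  cond=T  regs=(0,4,13,0,1,14,12,0)
  step pc=4: and  $6, $6, $4  regs=(0,4,13,0,1,14,0,0)
  step pc=10: slti  $7, $4, 3  regs=(0,4,13,0,1,14,0,1)

$0=0 $1=4 $2=13 $3=0 $4=1 $5=14 $6=0 $7=1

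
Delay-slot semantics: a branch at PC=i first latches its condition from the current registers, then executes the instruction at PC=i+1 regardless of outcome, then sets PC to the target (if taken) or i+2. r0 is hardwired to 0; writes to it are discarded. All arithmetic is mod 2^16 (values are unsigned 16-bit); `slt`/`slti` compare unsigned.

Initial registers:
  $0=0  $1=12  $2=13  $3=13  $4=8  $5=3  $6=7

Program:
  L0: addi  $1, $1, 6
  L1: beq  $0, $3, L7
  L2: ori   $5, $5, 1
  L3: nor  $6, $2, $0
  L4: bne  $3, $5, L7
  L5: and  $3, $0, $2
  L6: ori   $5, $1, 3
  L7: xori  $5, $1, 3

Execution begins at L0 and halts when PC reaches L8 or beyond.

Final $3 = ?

0

#0 addi  $1, $1, 6 ; 0/18/13/13/8/3/7
#1 beq  $0, $3, L7 ; 0/18/13/13/8/3/7 ; →fallthru
#2 ori   $5, $5, 1 ; 0/18/13/13/8/3/7
#3 nor  $6, $2, $0 ; 0/18/13/13/8/3/65522
#4 bne  $3, $5, L7 ; 0/18/13/13/8/3/65522 ; →target
#5 and  $3, $0, $2 ; 0/18/13/0/8/3/65522
#7 xori  $5, $1, 3 ; 0/18/13/0/8/17/65522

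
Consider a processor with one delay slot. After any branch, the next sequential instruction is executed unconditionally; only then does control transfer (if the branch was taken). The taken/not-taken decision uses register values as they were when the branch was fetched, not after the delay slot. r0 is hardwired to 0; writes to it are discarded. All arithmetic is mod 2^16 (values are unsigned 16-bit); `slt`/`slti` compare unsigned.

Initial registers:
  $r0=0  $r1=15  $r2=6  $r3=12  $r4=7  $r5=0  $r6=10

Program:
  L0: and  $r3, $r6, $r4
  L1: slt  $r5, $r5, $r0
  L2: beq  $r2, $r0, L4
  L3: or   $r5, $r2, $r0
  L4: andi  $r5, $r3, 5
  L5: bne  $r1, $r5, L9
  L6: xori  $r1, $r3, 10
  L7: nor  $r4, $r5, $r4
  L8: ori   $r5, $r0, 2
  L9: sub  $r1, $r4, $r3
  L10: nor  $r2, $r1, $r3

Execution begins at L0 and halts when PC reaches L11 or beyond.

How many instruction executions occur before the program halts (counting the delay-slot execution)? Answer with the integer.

PC=0  and  $r3, $r6, $r4     | $r0=0 $r1=15 $r2=6 $r3=2 $r4=7 $r5=0 $r6=10
PC=1  slt  $r5, $r5, $r0     | $r0=0 $r1=15 $r2=6 $r3=2 $r4=7 $r5=0 $r6=10
PC=2  beq  $r2, $r0, L4      | $r0=0 $r1=15 $r2=6 $r3=2 $r4=7 $r5=0 $r6=10  [not taken]
PC=3  or   $r5, $r2, $r0     | $r0=0 $r1=15 $r2=6 $r3=2 $r4=7 $r5=6 $r6=10
PC=4  andi  $r5, $r3, 5      | $r0=0 $r1=15 $r2=6 $r3=2 $r4=7 $r5=0 $r6=10
PC=5  bne  $r1, $r5, L9      | $r0=0 $r1=15 $r2=6 $r3=2 $r4=7 $r5=0 $r6=10  [TAKEN]
PC=6  xori  $r1, $r3, 10     | $r0=0 $r1=8 $r2=6 $r3=2 $r4=7 $r5=0 $r6=10
PC=9  sub  $r1, $r4, $r3     | $r0=0 $r1=5 $r2=6 $r3=2 $r4=7 $r5=0 $r6=10
PC=10 nor  $r2, $r1, $r3     | $r0=0 $r1=5 $r2=65528 $r3=2 $r4=7 $r5=0 $r6=10

9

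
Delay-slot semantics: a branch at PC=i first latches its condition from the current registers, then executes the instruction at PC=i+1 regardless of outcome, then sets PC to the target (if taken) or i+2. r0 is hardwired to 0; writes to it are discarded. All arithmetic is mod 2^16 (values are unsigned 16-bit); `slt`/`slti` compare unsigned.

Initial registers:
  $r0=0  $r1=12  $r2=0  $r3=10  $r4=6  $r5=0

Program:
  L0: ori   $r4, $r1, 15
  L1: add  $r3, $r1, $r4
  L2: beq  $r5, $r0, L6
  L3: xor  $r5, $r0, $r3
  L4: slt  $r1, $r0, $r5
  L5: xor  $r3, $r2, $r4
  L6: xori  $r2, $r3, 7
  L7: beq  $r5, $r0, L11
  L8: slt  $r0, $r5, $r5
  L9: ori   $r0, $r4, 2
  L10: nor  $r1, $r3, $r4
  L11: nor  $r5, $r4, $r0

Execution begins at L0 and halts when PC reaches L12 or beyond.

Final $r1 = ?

PC=0  ori   $r4, $r1, 15     | $r0=0 $r1=12 $r2=0 $r3=10 $r4=15 $r5=0
PC=1  add  $r3, $r1, $r4     | $r0=0 $r1=12 $r2=0 $r3=27 $r4=15 $r5=0
PC=2  beq  $r5, $r0, L6      | $r0=0 $r1=12 $r2=0 $r3=27 $r4=15 $r5=0  [TAKEN]
PC=3  xor  $r5, $r0, $r3     | $r0=0 $r1=12 $r2=0 $r3=27 $r4=15 $r5=27
PC=6  xori  $r2, $r3, 7      | $r0=0 $r1=12 $r2=28 $r3=27 $r4=15 $r5=27
PC=7  beq  $r5, $r0, L11     | $r0=0 $r1=12 $r2=28 $r3=27 $r4=15 $r5=27  [not taken]
PC=8  slt  $r0, $r5, $r5     | $r0=0 $r1=12 $r2=28 $r3=27 $r4=15 $r5=27
PC=9  ori   $r0, $r4, 2      | $r0=0 $r1=12 $r2=28 $r3=27 $r4=15 $r5=27
PC=10 nor  $r1, $r3, $r4     | $r0=0 $r1=65504 $r2=28 $r3=27 $r4=15 $r5=27
PC=11 nor  $r5, $r4, $r0     | $r0=0 $r1=65504 $r2=28 $r3=27 $r4=15 $r5=65520

65504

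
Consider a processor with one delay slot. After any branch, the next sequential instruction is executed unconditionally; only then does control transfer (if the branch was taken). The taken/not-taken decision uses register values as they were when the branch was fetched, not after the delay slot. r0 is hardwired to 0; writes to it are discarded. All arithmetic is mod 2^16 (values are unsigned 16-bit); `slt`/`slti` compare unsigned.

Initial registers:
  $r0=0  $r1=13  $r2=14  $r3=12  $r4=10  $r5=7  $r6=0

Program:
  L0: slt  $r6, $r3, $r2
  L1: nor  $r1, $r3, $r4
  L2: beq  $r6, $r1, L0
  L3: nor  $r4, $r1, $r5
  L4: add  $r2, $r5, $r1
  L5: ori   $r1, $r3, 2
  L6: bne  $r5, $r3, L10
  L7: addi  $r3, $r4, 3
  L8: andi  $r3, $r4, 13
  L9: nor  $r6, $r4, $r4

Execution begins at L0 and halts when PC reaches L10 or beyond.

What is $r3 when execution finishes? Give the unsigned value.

11

[0] slt  $r6, $r3, $r2  →  {$r0:0, $r1:13, $r2:14, $r3:12, $r4:10, $r5:7, $r6:1}
[1] nor  $r1, $r3, $r4  →  {$r0:0, $r1:65521, $r2:14, $r3:12, $r4:10, $r5:7, $r6:1}
[2] beq  $r6, $r1, L0  →  {$r0:0, $r1:65521, $r2:14, $r3:12, $r4:10, $r5:7, $r6:1}  ⟨branch fallthrough⟩
[3] nor  $r4, $r1, $r5  →  {$r0:0, $r1:65521, $r2:14, $r3:12, $r4:8, $r5:7, $r6:1}
[4] add  $r2, $r5, $r1  →  {$r0:0, $r1:65521, $r2:65528, $r3:12, $r4:8, $r5:7, $r6:1}
[5] ori   $r1, $r3, 2  →  {$r0:0, $r1:14, $r2:65528, $r3:12, $r4:8, $r5:7, $r6:1}
[6] bne  $r5, $r3, L10  →  {$r0:0, $r1:14, $r2:65528, $r3:12, $r4:8, $r5:7, $r6:1}  ⟨branch taken⟩
[7] addi  $r3, $r4, 3  →  {$r0:0, $r1:14, $r2:65528, $r3:11, $r4:8, $r5:7, $r6:1}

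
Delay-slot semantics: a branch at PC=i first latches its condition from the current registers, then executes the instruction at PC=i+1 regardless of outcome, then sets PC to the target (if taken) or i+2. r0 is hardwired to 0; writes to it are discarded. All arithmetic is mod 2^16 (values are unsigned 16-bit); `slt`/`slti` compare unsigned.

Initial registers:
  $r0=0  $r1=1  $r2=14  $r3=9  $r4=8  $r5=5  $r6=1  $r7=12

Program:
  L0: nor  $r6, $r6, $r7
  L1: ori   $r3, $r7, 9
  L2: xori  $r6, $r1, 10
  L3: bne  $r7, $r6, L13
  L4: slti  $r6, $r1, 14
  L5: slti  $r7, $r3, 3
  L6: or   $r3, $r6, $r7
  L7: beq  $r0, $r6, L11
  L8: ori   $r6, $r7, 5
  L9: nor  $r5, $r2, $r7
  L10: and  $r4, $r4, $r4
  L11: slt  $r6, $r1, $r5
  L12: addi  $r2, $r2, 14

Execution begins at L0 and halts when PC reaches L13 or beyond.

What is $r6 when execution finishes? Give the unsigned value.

PC=0  nor  $r6, $r6, $r7     | $r0=0 $r1=1 $r2=14 $r3=9 $r4=8 $r5=5 $r6=65522 $r7=12
PC=1  ori   $r3, $r7, 9      | $r0=0 $r1=1 $r2=14 $r3=13 $r4=8 $r5=5 $r6=65522 $r7=12
PC=2  xori  $r6, $r1, 10     | $r0=0 $r1=1 $r2=14 $r3=13 $r4=8 $r5=5 $r6=11 $r7=12
PC=3  bne  $r7, $r6, L13     | $r0=0 $r1=1 $r2=14 $r3=13 $r4=8 $r5=5 $r6=11 $r7=12  [TAKEN]
PC=4  slti  $r6, $r1, 14     | $r0=0 $r1=1 $r2=14 $r3=13 $r4=8 $r5=5 $r6=1 $r7=12

1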